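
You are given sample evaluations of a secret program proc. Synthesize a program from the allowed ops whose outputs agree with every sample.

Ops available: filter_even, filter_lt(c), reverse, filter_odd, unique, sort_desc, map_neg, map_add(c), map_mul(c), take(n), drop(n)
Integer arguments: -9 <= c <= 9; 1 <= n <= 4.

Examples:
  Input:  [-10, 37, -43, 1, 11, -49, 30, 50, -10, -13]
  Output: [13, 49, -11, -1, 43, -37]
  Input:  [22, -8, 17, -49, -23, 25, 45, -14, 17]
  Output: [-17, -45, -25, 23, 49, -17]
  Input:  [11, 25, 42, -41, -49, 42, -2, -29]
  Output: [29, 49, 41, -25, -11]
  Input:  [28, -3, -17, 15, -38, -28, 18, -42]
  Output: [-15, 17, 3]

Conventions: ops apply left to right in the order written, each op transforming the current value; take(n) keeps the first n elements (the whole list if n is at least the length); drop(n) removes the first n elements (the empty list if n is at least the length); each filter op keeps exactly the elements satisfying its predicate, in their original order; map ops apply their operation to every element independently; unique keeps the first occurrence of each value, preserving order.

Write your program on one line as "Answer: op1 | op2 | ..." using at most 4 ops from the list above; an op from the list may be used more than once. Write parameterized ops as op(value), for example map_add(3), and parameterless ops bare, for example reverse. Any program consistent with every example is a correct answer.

map_neg | reverse | filter_odd

Check, running the answer program on each example:
  [-10, 37, -43, 1, 11, -49, 30, 50, -10, -13] -> [10, -37, 43, -1, -11, 49, -30, -50, 10, 13] -> [13, 10, -50, -30, 49, -11, -1, 43, -37, 10] -> [13, 49, -11, -1, 43, -37]
  [22, -8, 17, -49, -23, 25, 45, -14, 17] -> [-22, 8, -17, 49, 23, -25, -45, 14, -17] -> [-17, 14, -45, -25, 23, 49, -17, 8, -22] -> [-17, -45, -25, 23, 49, -17]
  [11, 25, 42, -41, -49, 42, -2, -29] -> [-11, -25, -42, 41, 49, -42, 2, 29] -> [29, 2, -42, 49, 41, -42, -25, -11] -> [29, 49, 41, -25, -11]
  [28, -3, -17, 15, -38, -28, 18, -42] -> [-28, 3, 17, -15, 38, 28, -18, 42] -> [42, -18, 28, 38, -15, 17, 3, -28] -> [-15, 17, 3]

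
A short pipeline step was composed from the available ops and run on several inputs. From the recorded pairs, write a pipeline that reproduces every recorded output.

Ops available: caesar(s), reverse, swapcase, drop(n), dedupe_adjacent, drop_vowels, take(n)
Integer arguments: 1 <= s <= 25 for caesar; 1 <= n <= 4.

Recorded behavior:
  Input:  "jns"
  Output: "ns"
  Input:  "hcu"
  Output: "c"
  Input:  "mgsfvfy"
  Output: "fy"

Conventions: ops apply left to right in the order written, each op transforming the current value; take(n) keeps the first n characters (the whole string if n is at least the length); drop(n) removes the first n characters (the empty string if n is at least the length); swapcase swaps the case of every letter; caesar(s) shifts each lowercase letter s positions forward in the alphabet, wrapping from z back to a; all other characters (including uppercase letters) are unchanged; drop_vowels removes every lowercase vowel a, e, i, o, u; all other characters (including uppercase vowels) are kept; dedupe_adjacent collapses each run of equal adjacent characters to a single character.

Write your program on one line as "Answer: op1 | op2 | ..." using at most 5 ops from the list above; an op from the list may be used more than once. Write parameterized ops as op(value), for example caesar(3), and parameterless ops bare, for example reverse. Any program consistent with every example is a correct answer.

reverse | take(2) | reverse | drop_vowels

Check, running the answer program on each example:
  "jns" -> "snj" -> "sn" -> "ns" -> "ns"
  "hcu" -> "uch" -> "uc" -> "cu" -> "c"
  "mgsfvfy" -> "yfvfsgm" -> "yf" -> "fy" -> "fy"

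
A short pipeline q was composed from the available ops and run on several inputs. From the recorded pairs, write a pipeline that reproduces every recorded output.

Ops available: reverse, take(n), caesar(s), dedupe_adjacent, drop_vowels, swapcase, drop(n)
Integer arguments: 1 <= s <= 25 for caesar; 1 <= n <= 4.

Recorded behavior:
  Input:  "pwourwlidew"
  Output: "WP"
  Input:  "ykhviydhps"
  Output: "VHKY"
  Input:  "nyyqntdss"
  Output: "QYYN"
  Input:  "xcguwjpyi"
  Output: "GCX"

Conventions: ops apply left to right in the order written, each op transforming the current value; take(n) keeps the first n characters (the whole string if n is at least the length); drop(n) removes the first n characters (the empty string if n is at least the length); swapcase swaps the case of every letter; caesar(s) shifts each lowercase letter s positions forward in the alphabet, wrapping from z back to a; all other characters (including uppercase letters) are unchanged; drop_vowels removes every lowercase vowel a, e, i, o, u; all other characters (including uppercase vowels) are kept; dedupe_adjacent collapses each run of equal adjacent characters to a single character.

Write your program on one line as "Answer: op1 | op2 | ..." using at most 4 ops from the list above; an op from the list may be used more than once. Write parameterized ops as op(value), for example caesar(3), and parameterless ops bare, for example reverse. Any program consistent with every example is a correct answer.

take(4) | drop_vowels | swapcase | reverse

Check, running the answer program on each example:
  "pwourwlidew" -> "pwou" -> "pw" -> "PW" -> "WP"
  "ykhviydhps" -> "ykhv" -> "ykhv" -> "YKHV" -> "VHKY"
  "nyyqntdss" -> "nyyq" -> "nyyq" -> "NYYQ" -> "QYYN"
  "xcguwjpyi" -> "xcgu" -> "xcg" -> "XCG" -> "GCX"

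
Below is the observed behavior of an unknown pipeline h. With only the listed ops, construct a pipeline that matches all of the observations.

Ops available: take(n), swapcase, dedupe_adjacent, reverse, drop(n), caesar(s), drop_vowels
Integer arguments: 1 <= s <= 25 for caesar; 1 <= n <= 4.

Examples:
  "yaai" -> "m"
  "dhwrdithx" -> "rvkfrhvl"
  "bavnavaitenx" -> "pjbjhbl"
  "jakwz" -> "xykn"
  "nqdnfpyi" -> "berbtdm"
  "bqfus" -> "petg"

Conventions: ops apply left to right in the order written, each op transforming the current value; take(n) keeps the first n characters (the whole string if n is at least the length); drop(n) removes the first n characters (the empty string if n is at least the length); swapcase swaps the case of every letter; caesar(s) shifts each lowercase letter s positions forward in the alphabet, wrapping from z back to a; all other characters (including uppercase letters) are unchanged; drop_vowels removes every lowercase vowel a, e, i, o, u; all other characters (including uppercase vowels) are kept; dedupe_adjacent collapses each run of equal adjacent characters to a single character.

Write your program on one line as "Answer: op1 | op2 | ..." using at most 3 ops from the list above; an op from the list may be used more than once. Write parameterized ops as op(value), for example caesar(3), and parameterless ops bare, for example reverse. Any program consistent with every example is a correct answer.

drop_vowels | caesar(9) | caesar(5)

Check, running the answer program on each example:
  "yaai" -> "y" -> "h" -> "m"
  "dhwrdithx" -> "dhwrdthx" -> "mqfamcqg" -> "rvkfrhvl"
  "bavnavaitenx" -> "bvnvtnx" -> "kewecwg" -> "pjbjhbl"
  "jakwz" -> "jkwz" -> "stfi" -> "xykn"
  "nqdnfpyi" -> "nqdnfpy" -> "wzmwoyh" -> "berbtdm"
  "bqfus" -> "bqfs" -> "kzob" -> "petg"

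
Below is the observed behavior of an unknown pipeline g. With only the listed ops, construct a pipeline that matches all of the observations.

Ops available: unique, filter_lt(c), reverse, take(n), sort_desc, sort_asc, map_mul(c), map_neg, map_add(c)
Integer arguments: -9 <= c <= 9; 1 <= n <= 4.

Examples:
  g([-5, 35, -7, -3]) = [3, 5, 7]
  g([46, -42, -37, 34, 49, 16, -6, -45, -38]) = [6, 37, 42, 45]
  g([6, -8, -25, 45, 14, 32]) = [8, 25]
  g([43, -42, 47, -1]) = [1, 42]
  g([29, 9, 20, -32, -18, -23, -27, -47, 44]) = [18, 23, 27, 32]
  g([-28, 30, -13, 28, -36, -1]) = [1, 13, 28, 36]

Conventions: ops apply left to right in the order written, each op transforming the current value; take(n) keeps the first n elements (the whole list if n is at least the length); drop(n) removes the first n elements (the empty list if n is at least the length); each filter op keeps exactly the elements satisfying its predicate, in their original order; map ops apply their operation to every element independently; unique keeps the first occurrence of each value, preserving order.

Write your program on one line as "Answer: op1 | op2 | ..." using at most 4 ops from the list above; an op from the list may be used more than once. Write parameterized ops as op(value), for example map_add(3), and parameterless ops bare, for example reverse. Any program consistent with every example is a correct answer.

filter_lt(3) | take(4) | sort_desc | map_neg

Check, running the answer program on each example:
  [-5, 35, -7, -3] -> [-5, -7, -3] -> [-5, -7, -3] -> [-3, -5, -7] -> [3, 5, 7]
  [46, -42, -37, 34, 49, 16, -6, -45, -38] -> [-42, -37, -6, -45, -38] -> [-42, -37, -6, -45] -> [-6, -37, -42, -45] -> [6, 37, 42, 45]
  [6, -8, -25, 45, 14, 32] -> [-8, -25] -> [-8, -25] -> [-8, -25] -> [8, 25]
  [43, -42, 47, -1] -> [-42, -1] -> [-42, -1] -> [-1, -42] -> [1, 42]
  [29, 9, 20, -32, -18, -23, -27, -47, 44] -> [-32, -18, -23, -27, -47] -> [-32, -18, -23, -27] -> [-18, -23, -27, -32] -> [18, 23, 27, 32]
  [-28, 30, -13, 28, -36, -1] -> [-28, -13, -36, -1] -> [-28, -13, -36, -1] -> [-1, -13, -28, -36] -> [1, 13, 28, 36]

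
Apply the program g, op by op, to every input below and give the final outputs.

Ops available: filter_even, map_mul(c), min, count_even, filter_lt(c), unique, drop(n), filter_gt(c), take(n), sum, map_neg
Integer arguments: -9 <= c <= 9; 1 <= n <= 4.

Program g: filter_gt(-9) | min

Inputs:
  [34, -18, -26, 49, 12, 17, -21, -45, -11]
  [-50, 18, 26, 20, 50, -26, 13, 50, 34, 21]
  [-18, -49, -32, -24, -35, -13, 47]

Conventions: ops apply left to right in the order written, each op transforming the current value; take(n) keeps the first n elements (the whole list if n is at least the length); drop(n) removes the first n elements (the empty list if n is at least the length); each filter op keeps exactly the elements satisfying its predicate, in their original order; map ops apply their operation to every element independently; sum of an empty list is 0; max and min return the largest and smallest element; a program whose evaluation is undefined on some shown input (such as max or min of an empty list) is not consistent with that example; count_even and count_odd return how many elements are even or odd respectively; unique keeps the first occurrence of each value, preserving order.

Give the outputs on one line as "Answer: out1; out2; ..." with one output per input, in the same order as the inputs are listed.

12; 13; 47

Execution, op by op:
  [34, -18, -26, 49, 12, 17, -21, -45, -11] -> [34, 49, 12, 17] -> 12
  [-50, 18, 26, 20, 50, -26, 13, 50, 34, 21] -> [18, 26, 20, 50, 13, 50, 34, 21] -> 13
  [-18, -49, -32, -24, -35, -13, 47] -> [47] -> 47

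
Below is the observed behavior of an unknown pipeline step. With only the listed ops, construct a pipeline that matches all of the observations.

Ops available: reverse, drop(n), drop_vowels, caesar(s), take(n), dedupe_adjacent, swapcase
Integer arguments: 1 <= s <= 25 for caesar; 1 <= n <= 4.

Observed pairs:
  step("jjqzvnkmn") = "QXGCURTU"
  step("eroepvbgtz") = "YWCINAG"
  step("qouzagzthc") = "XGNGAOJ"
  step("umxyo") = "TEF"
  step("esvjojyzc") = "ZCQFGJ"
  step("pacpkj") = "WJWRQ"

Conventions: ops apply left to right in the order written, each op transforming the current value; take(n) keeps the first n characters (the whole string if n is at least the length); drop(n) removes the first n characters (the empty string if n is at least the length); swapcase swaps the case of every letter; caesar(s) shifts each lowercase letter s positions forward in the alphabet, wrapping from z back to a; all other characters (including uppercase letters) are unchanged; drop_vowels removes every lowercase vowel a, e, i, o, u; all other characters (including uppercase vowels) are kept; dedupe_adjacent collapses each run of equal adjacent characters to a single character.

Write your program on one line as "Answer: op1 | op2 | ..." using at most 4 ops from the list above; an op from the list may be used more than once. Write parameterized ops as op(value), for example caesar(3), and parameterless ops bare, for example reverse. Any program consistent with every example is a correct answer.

drop_vowels | dedupe_adjacent | caesar(7) | swapcase

Check, running the answer program on each example:
  "jjqzvnkmn" -> "jjqzvnkmn" -> "jqzvnkmn" -> "qxgcurtu" -> "QXGCURTU"
  "eroepvbgtz" -> "rpvbgtz" -> "rpvbgtz" -> "ywcinag" -> "YWCINAG"
  "qouzagzthc" -> "qzgzthc" -> "qzgzthc" -> "xgngaoj" -> "XGNGAOJ"
  "umxyo" -> "mxy" -> "mxy" -> "tef" -> "TEF"
  "esvjojyzc" -> "svjjyzc" -> "svjyzc" -> "zcqfgj" -> "ZCQFGJ"
  "pacpkj" -> "pcpkj" -> "pcpkj" -> "wjwrq" -> "WJWRQ"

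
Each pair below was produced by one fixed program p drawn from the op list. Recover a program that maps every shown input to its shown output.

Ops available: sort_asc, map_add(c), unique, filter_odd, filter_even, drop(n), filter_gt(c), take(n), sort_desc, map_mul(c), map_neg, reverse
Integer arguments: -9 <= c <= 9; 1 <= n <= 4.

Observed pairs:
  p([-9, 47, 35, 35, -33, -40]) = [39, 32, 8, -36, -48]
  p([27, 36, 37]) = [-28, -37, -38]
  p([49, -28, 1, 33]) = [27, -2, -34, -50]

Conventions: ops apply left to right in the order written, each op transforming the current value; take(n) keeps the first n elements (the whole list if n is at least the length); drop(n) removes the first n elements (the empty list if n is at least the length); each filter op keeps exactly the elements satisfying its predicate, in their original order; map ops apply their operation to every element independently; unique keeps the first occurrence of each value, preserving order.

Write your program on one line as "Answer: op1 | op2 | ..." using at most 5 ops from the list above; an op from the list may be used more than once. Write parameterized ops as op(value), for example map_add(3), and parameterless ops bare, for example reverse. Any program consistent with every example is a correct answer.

sort_desc | map_add(1) | unique | reverse | map_neg

Check, running the answer program on each example:
  [-9, 47, 35, 35, -33, -40] -> [47, 35, 35, -9, -33, -40] -> [48, 36, 36, -8, -32, -39] -> [48, 36, -8, -32, -39] -> [-39, -32, -8, 36, 48] -> [39, 32, 8, -36, -48]
  [27, 36, 37] -> [37, 36, 27] -> [38, 37, 28] -> [38, 37, 28] -> [28, 37, 38] -> [-28, -37, -38]
  [49, -28, 1, 33] -> [49, 33, 1, -28] -> [50, 34, 2, -27] -> [50, 34, 2, -27] -> [-27, 2, 34, 50] -> [27, -2, -34, -50]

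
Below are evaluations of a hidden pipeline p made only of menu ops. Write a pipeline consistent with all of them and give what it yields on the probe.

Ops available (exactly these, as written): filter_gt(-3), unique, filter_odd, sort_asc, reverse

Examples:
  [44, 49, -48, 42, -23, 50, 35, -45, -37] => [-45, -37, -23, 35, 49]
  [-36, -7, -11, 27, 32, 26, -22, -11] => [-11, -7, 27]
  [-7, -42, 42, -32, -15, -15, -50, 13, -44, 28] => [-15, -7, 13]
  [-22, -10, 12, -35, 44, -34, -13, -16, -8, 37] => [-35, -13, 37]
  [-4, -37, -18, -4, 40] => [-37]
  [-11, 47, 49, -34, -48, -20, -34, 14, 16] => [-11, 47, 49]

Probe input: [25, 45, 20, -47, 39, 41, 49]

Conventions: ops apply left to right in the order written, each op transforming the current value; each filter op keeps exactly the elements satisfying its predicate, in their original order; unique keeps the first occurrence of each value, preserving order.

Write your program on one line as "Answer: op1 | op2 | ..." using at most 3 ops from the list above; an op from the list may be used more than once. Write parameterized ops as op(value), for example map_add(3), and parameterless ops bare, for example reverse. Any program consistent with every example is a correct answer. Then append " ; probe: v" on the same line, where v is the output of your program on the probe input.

sort_asc | unique | filter_odd ; probe: [-47, 25, 39, 41, 45, 49]

Check, running the answer program on each example:
  [44, 49, -48, 42, -23, 50, 35, -45, -37] -> [-48, -45, -37, -23, 35, 42, 44, 49, 50] -> [-48, -45, -37, -23, 35, 42, 44, 49, 50] -> [-45, -37, -23, 35, 49]
  [-36, -7, -11, 27, 32, 26, -22, -11] -> [-36, -22, -11, -11, -7, 26, 27, 32] -> [-36, -22, -11, -7, 26, 27, 32] -> [-11, -7, 27]
  [-7, -42, 42, -32, -15, -15, -50, 13, -44, 28] -> [-50, -44, -42, -32, -15, -15, -7, 13, 28, 42] -> [-50, -44, -42, -32, -15, -7, 13, 28, 42] -> [-15, -7, 13]
  [-22, -10, 12, -35, 44, -34, -13, -16, -8, 37] -> [-35, -34, -22, -16, -13, -10, -8, 12, 37, 44] -> [-35, -34, -22, -16, -13, -10, -8, 12, 37, 44] -> [-35, -13, 37]
  [-4, -37, -18, -4, 40] -> [-37, -18, -4, -4, 40] -> [-37, -18, -4, 40] -> [-37]
  [-11, 47, 49, -34, -48, -20, -34, 14, 16] -> [-48, -34, -34, -20, -11, 14, 16, 47, 49] -> [-48, -34, -20, -11, 14, 16, 47, 49] -> [-11, 47, 49]
  probe: [25, 45, 20, -47, 39, 41, 49] -> [-47, 20, 25, 39, 41, 45, 49] -> [-47, 20, 25, 39, 41, 45, 49] -> [-47, 25, 39, 41, 45, 49]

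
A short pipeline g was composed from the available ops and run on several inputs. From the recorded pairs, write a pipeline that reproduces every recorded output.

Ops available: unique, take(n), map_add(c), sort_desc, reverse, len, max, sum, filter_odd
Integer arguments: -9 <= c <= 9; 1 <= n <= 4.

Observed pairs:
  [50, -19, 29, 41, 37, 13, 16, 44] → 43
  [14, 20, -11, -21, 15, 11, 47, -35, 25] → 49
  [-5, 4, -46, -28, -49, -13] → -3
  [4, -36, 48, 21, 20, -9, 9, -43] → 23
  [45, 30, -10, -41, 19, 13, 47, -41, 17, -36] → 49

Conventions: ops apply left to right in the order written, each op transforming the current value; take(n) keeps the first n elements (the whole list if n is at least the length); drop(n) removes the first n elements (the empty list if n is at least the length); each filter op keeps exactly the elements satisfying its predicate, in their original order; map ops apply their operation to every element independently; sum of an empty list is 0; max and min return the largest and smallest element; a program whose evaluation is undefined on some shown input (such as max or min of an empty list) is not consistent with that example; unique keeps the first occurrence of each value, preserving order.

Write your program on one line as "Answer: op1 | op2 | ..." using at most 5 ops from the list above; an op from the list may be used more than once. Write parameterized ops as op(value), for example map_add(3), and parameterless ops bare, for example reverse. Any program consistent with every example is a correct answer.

filter_odd | reverse | map_add(2) | max

Check, running the answer program on each example:
  [50, -19, 29, 41, 37, 13, 16, 44] -> [-19, 29, 41, 37, 13] -> [13, 37, 41, 29, -19] -> [15, 39, 43, 31, -17] -> 43
  [14, 20, -11, -21, 15, 11, 47, -35, 25] -> [-11, -21, 15, 11, 47, -35, 25] -> [25, -35, 47, 11, 15, -21, -11] -> [27, -33, 49, 13, 17, -19, -9] -> 49
  [-5, 4, -46, -28, -49, -13] -> [-5, -49, -13] -> [-13, -49, -5] -> [-11, -47, -3] -> -3
  [4, -36, 48, 21, 20, -9, 9, -43] -> [21, -9, 9, -43] -> [-43, 9, -9, 21] -> [-41, 11, -7, 23] -> 23
  [45, 30, -10, -41, 19, 13, 47, -41, 17, -36] -> [45, -41, 19, 13, 47, -41, 17] -> [17, -41, 47, 13, 19, -41, 45] -> [19, -39, 49, 15, 21, -39, 47] -> 49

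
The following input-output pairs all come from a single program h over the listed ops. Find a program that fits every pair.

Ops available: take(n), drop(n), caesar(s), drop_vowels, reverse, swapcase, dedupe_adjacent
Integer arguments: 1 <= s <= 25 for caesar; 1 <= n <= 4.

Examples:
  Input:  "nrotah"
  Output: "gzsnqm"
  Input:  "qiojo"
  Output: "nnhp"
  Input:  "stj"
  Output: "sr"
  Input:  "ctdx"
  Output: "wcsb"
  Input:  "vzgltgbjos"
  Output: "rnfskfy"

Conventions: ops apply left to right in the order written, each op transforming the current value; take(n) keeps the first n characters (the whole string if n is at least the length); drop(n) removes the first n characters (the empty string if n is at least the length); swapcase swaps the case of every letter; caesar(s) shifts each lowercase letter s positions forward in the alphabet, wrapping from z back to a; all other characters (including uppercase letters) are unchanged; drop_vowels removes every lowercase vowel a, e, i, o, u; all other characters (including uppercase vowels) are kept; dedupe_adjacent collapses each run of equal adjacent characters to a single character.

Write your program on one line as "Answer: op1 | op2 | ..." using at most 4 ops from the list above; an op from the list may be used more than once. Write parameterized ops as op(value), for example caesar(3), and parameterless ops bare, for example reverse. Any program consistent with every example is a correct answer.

reverse | caesar(25) | drop_vowels

Check, running the answer program on each example:
  "nrotah" -> "hatorn" -> "gzsnqm" -> "gzsnqm"
  "qiojo" -> "ojoiq" -> "ninhp" -> "nnhp"
  "stj" -> "jts" -> "isr" -> "sr"
  "ctdx" -> "xdtc" -> "wcsb" -> "wcsb"
  "vzgltgbjos" -> "sojbgtlgzv" -> "rniafskfyu" -> "rnfskfy"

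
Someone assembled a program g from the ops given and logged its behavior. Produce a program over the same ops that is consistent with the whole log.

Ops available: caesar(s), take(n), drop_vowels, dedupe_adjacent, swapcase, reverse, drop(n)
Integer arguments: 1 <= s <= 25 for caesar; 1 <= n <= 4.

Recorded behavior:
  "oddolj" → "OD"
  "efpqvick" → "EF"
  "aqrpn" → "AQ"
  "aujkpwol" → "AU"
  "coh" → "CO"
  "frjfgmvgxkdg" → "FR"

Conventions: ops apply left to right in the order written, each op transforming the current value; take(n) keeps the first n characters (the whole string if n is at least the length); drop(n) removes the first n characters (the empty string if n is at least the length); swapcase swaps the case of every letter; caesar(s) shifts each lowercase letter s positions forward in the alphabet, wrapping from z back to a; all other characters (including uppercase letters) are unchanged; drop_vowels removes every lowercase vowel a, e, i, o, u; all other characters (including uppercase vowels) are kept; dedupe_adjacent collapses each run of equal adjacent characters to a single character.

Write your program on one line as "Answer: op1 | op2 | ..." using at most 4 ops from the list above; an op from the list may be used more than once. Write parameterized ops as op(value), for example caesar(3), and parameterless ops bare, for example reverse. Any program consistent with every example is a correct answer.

swapcase | dedupe_adjacent | take(2)

Check, running the answer program on each example:
  "oddolj" -> "ODDOLJ" -> "ODOLJ" -> "OD"
  "efpqvick" -> "EFPQVICK" -> "EFPQVICK" -> "EF"
  "aqrpn" -> "AQRPN" -> "AQRPN" -> "AQ"
  "aujkpwol" -> "AUJKPWOL" -> "AUJKPWOL" -> "AU"
  "coh" -> "COH" -> "COH" -> "CO"
  "frjfgmvgxkdg" -> "FRJFGMVGXKDG" -> "FRJFGMVGXKDG" -> "FR"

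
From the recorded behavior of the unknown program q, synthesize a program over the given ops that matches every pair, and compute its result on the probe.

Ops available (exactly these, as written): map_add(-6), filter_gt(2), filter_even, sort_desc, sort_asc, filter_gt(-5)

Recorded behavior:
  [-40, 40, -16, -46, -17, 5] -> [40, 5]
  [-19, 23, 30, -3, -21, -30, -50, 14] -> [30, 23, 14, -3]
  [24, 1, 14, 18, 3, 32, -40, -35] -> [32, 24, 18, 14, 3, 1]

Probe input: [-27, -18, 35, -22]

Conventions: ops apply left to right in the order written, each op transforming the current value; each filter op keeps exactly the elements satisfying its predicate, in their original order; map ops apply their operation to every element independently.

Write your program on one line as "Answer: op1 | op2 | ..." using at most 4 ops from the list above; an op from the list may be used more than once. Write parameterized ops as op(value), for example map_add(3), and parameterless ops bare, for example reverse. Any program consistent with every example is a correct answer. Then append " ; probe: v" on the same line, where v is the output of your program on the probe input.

filter_gt(-5) | sort_asc | sort_desc ; probe: [35]

Check, running the answer program on each example:
  [-40, 40, -16, -46, -17, 5] -> [40, 5] -> [5, 40] -> [40, 5]
  [-19, 23, 30, -3, -21, -30, -50, 14] -> [23, 30, -3, 14] -> [-3, 14, 23, 30] -> [30, 23, 14, -3]
  [24, 1, 14, 18, 3, 32, -40, -35] -> [24, 1, 14, 18, 3, 32] -> [1, 3, 14, 18, 24, 32] -> [32, 24, 18, 14, 3, 1]
  probe: [-27, -18, 35, -22] -> [35] -> [35] -> [35]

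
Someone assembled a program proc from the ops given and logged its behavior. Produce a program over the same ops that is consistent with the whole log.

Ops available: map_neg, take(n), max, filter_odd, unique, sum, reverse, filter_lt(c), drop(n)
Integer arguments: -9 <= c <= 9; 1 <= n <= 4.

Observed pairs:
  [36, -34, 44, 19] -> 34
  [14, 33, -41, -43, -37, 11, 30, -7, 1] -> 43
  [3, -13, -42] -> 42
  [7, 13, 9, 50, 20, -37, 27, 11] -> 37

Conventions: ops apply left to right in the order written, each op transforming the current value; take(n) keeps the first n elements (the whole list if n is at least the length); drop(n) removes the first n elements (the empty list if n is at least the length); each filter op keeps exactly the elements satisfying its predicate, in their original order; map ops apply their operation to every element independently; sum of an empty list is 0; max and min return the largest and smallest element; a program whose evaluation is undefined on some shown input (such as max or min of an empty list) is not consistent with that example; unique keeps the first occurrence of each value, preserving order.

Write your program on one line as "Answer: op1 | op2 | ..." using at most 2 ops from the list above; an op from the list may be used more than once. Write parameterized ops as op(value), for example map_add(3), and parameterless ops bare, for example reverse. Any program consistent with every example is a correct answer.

map_neg | max

Check, running the answer program on each example:
  [36, -34, 44, 19] -> [-36, 34, -44, -19] -> 34
  [14, 33, -41, -43, -37, 11, 30, -7, 1] -> [-14, -33, 41, 43, 37, -11, -30, 7, -1] -> 43
  [3, -13, -42] -> [-3, 13, 42] -> 42
  [7, 13, 9, 50, 20, -37, 27, 11] -> [-7, -13, -9, -50, -20, 37, -27, -11] -> 37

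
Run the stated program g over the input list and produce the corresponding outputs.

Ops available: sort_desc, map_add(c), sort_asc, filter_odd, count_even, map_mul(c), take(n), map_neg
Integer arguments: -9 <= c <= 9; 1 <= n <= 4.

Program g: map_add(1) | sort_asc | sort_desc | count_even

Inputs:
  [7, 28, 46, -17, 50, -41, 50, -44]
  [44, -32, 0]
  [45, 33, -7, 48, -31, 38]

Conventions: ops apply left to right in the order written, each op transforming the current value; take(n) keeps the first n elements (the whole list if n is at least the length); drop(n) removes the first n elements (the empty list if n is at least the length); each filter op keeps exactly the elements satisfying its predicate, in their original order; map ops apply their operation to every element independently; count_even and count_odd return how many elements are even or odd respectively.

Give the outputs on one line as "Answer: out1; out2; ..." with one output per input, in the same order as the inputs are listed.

3; 0; 4

Execution, op by op:
  [7, 28, 46, -17, 50, -41, 50, -44] -> [8, 29, 47, -16, 51, -40, 51, -43] -> [-43, -40, -16, 8, 29, 47, 51, 51] -> [51, 51, 47, 29, 8, -16, -40, -43] -> 3
  [44, -32, 0] -> [45, -31, 1] -> [-31, 1, 45] -> [45, 1, -31] -> 0
  [45, 33, -7, 48, -31, 38] -> [46, 34, -6, 49, -30, 39] -> [-30, -6, 34, 39, 46, 49] -> [49, 46, 39, 34, -6, -30] -> 4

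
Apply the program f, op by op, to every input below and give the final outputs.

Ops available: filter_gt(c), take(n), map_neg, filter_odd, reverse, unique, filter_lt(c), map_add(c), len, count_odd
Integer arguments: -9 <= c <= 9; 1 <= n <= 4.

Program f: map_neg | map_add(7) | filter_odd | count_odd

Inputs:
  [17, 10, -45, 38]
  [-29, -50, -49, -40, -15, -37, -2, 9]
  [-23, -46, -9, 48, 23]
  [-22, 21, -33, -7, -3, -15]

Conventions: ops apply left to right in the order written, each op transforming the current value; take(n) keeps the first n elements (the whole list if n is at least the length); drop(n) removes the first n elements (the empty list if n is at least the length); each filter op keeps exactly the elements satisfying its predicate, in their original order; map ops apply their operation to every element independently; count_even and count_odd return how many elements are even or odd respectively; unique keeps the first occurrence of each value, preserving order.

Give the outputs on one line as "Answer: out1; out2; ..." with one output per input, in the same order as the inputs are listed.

2; 3; 2; 1

Execution, op by op:
  [17, 10, -45, 38] -> [-17, -10, 45, -38] -> [-10, -3, 52, -31] -> [-3, -31] -> 2
  [-29, -50, -49, -40, -15, -37, -2, 9] -> [29, 50, 49, 40, 15, 37, 2, -9] -> [36, 57, 56, 47, 22, 44, 9, -2] -> [57, 47, 9] -> 3
  [-23, -46, -9, 48, 23] -> [23, 46, 9, -48, -23] -> [30, 53, 16, -41, -16] -> [53, -41] -> 2
  [-22, 21, -33, -7, -3, -15] -> [22, -21, 33, 7, 3, 15] -> [29, -14, 40, 14, 10, 22] -> [29] -> 1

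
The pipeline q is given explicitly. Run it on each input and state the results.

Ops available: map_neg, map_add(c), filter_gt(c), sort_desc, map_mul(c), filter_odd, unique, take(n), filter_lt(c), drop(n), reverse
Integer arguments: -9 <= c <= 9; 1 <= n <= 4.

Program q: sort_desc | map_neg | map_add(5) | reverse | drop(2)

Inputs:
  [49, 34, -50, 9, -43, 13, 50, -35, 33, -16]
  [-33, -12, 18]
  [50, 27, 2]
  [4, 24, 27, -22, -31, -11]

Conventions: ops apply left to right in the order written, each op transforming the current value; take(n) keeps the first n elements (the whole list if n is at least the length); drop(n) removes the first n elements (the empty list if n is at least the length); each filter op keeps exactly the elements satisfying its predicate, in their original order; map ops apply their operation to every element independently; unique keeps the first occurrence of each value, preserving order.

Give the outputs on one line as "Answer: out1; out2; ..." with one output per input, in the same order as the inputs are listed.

[40, 21, -4, -8, -28, -29, -44, -45]; [-13]; [-45]; [16, 1, -19, -22]

Execution, op by op:
  [49, 34, -50, 9, -43, 13, 50, -35, 33, -16] -> [50, 49, 34, 33, 13, 9, -16, -35, -43, -50] -> [-50, -49, -34, -33, -13, -9, 16, 35, 43, 50] -> [-45, -44, -29, -28, -8, -4, 21, 40, 48, 55] -> [55, 48, 40, 21, -4, -8, -28, -29, -44, -45] -> [40, 21, -4, -8, -28, -29, -44, -45]
  [-33, -12, 18] -> [18, -12, -33] -> [-18, 12, 33] -> [-13, 17, 38] -> [38, 17, -13] -> [-13]
  [50, 27, 2] -> [50, 27, 2] -> [-50, -27, -2] -> [-45, -22, 3] -> [3, -22, -45] -> [-45]
  [4, 24, 27, -22, -31, -11] -> [27, 24, 4, -11, -22, -31] -> [-27, -24, -4, 11, 22, 31] -> [-22, -19, 1, 16, 27, 36] -> [36, 27, 16, 1, -19, -22] -> [16, 1, -19, -22]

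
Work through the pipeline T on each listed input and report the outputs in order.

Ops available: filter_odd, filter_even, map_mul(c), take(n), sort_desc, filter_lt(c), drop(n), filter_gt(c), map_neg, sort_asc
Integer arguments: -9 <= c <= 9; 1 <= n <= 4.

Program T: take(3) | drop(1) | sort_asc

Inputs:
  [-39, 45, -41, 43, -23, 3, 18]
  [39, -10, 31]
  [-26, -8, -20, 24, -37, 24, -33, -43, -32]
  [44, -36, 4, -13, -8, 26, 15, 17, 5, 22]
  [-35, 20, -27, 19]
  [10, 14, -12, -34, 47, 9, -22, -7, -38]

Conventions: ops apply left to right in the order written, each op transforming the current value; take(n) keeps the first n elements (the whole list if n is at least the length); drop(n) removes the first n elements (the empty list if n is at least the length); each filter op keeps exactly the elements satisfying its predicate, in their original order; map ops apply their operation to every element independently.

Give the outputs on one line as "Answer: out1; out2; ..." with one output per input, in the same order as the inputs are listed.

[-41, 45]; [-10, 31]; [-20, -8]; [-36, 4]; [-27, 20]; [-12, 14]

Execution, op by op:
  [-39, 45, -41, 43, -23, 3, 18] -> [-39, 45, -41] -> [45, -41] -> [-41, 45]
  [39, -10, 31] -> [39, -10, 31] -> [-10, 31] -> [-10, 31]
  [-26, -8, -20, 24, -37, 24, -33, -43, -32] -> [-26, -8, -20] -> [-8, -20] -> [-20, -8]
  [44, -36, 4, -13, -8, 26, 15, 17, 5, 22] -> [44, -36, 4] -> [-36, 4] -> [-36, 4]
  [-35, 20, -27, 19] -> [-35, 20, -27] -> [20, -27] -> [-27, 20]
  [10, 14, -12, -34, 47, 9, -22, -7, -38] -> [10, 14, -12] -> [14, -12] -> [-12, 14]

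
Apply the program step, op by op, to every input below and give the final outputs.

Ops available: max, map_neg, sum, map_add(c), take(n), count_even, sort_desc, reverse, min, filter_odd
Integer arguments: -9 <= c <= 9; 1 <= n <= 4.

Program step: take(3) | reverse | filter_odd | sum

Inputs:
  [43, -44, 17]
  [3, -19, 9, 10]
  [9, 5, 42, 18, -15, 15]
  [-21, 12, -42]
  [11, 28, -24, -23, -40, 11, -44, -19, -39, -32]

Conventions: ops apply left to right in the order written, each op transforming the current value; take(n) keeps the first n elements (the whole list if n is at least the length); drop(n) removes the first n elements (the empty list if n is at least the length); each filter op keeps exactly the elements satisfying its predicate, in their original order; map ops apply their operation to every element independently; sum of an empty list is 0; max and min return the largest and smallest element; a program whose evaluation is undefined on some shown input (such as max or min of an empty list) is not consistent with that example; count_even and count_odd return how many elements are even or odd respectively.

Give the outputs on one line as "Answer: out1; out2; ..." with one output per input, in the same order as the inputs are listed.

60; -7; 14; -21; 11

Execution, op by op:
  [43, -44, 17] -> [43, -44, 17] -> [17, -44, 43] -> [17, 43] -> 60
  [3, -19, 9, 10] -> [3, -19, 9] -> [9, -19, 3] -> [9, -19, 3] -> -7
  [9, 5, 42, 18, -15, 15] -> [9, 5, 42] -> [42, 5, 9] -> [5, 9] -> 14
  [-21, 12, -42] -> [-21, 12, -42] -> [-42, 12, -21] -> [-21] -> -21
  [11, 28, -24, -23, -40, 11, -44, -19, -39, -32] -> [11, 28, -24] -> [-24, 28, 11] -> [11] -> 11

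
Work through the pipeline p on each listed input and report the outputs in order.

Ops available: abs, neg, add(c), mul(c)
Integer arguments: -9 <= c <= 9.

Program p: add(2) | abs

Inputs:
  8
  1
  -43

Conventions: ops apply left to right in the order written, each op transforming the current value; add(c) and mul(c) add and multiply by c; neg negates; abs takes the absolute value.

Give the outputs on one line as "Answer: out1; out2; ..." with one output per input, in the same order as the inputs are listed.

10; 3; 41

Execution, op by op:
  8 -> 10 -> 10
  1 -> 3 -> 3
  -43 -> -41 -> 41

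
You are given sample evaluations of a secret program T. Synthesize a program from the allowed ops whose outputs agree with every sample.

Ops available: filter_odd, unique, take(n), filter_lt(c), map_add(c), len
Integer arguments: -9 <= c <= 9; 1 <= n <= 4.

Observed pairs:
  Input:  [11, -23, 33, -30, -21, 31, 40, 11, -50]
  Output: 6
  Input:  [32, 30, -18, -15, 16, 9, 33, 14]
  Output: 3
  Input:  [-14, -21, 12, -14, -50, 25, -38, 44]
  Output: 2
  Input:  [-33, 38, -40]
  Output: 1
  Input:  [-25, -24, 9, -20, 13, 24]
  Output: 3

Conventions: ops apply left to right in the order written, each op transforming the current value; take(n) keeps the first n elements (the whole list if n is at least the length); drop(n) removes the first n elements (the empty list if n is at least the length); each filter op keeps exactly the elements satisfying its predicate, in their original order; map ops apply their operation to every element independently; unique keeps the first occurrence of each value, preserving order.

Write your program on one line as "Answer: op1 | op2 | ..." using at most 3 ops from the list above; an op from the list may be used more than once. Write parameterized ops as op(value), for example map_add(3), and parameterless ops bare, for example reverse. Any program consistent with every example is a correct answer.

map_add(-2) | filter_odd | len

Check, running the answer program on each example:
  [11, -23, 33, -30, -21, 31, 40, 11, -50] -> [9, -25, 31, -32, -23, 29, 38, 9, -52] -> [9, -25, 31, -23, 29, 9] -> 6
  [32, 30, -18, -15, 16, 9, 33, 14] -> [30, 28, -20, -17, 14, 7, 31, 12] -> [-17, 7, 31] -> 3
  [-14, -21, 12, -14, -50, 25, -38, 44] -> [-16, -23, 10, -16, -52, 23, -40, 42] -> [-23, 23] -> 2
  [-33, 38, -40] -> [-35, 36, -42] -> [-35] -> 1
  [-25, -24, 9, -20, 13, 24] -> [-27, -26, 7, -22, 11, 22] -> [-27, 7, 11] -> 3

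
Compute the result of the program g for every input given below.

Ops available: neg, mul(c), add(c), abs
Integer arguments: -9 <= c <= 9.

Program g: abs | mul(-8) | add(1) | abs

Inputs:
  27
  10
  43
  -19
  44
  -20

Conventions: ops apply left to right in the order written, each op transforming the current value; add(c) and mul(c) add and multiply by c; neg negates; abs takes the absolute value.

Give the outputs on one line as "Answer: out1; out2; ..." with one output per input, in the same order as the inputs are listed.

215; 79; 343; 151; 351; 159

Execution, op by op:
  27 -> 27 -> -216 -> -215 -> 215
  10 -> 10 -> -80 -> -79 -> 79
  43 -> 43 -> -344 -> -343 -> 343
  -19 -> 19 -> -152 -> -151 -> 151
  44 -> 44 -> -352 -> -351 -> 351
  -20 -> 20 -> -160 -> -159 -> 159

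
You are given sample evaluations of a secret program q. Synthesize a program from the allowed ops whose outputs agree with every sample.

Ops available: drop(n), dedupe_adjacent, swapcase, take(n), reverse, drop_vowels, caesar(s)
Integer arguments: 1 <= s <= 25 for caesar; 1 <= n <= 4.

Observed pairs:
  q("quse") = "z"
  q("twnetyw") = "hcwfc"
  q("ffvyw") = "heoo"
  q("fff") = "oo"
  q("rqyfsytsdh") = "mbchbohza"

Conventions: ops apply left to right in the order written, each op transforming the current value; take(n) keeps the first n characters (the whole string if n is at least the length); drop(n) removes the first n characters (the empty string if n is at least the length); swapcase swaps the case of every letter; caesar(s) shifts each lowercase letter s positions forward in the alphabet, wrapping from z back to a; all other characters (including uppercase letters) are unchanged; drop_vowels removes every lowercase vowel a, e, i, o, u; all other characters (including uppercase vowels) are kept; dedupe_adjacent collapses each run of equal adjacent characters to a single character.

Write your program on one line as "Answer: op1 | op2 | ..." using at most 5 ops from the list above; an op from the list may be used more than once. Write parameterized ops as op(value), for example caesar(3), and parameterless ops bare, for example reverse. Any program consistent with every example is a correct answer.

reverse | drop_vowels | caesar(9) | drop(1)

Check, running the answer program on each example:
  "quse" -> "esuq" -> "sq" -> "bz" -> "z"
  "twnetyw" -> "wytenwt" -> "wytnwt" -> "fhcwfc" -> "hcwfc"
  "ffvyw" -> "wyvff" -> "wyvff" -> "fheoo" -> "heoo"
  "fff" -> "fff" -> "fff" -> "ooo" -> "oo"
  "rqyfsytsdh" -> "hdstysfyqr" -> "hdstysfyqr" -> "qmbchbohza" -> "mbchbohza"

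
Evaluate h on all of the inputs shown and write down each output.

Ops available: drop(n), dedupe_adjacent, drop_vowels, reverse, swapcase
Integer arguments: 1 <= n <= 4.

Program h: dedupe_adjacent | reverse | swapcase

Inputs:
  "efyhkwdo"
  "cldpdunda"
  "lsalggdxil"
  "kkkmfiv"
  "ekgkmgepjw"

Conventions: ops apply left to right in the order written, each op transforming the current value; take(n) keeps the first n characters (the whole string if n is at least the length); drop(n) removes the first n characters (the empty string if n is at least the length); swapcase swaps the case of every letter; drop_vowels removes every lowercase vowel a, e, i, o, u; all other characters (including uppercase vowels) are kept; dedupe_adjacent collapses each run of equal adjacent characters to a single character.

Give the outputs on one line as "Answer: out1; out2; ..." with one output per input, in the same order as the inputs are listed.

Execution, op by op:
  "efyhkwdo" -> "efyhkwdo" -> "odwkhyfe" -> "ODWKHYFE"
  "cldpdunda" -> "cldpdunda" -> "adnudpdlc" -> "ADNUDPDLC"
  "lsalggdxil" -> "lsalgdxil" -> "lixdglasl" -> "LIXDGLASL"
  "kkkmfiv" -> "kmfiv" -> "vifmk" -> "VIFMK"
  "ekgkmgepjw" -> "ekgkmgepjw" -> "wjpegmkgke" -> "WJPEGMKGKE"

"ODWKHYFE"; "ADNUDPDLC"; "LIXDGLASL"; "VIFMK"; "WJPEGMKGKE"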